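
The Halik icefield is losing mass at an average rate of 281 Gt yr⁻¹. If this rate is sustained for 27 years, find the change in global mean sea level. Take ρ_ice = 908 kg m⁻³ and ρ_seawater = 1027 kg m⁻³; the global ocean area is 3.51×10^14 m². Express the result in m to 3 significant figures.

≈ 0.0210 m

Total mass lost = 281 Gt/yr × 27 yr = 7587 Gt = 7.587×10^15 kg.
ρ_w = 1027 kg m⁻³, so water volume = 7.587×10^15 / 1027 = 7.388×10^12 m³.
Δh = 7.388×10^12 / 3.51×10^14 = 0.0210 m.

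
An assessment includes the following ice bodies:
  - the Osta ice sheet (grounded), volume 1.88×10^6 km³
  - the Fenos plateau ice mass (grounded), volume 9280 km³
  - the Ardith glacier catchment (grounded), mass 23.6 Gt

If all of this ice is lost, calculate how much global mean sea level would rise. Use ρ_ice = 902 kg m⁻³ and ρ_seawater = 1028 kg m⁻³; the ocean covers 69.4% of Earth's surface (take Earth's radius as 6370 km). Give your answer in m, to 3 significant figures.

≈ 4.68 m

Osta: 1.88×10^6 km³ × (902/1028) = 1.650×10^6 km³ of water.
Fenos: 9280 km³ × (902/1028) = 8143 km³ of water.
Ardith: 23.6 Gt = 2.360×10^13 kg; dividing by ρ_w = 1028 kg m⁻³ gives 2.296×10^10 m³ of water.
Total added water ≈ 1.658×10^15 m³ over 3.54×10^14 m² → Δh = 4.68 m.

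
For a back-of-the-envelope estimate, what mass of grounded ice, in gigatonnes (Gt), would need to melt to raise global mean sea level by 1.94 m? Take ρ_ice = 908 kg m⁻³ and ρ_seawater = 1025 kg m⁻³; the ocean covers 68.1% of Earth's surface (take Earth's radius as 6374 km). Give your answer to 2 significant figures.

Required water volume = Δh × A = 1.94 m × 3.48×10^14 m² = 6.745×10^14 m³.
ρ_w = 1025 kg m⁻³, so the mass of water = 6.745×10^14 m³ × 1025 kg m⁻³ = 6.914×10^17 kg = 6.9×10^5 Gt (and the same mass of ice, by conservation).

≈ 6.9×10^5 Gt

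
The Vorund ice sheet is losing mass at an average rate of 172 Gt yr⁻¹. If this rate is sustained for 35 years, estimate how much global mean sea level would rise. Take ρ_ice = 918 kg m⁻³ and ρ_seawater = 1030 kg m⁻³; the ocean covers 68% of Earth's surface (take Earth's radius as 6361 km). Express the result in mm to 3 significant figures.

≈ 16.9 mm

Total mass lost = 172 Gt/yr × 35 yr = 6020 Gt = 6.020×10^15 kg.
ρ_w = 1030 kg m⁻³, so water volume = 6.020×10^15 / 1030 = 5.845×10^12 m³.
Δh = 5.845×10^12 / 3.46×10^14 = 0.0169 m = 16.9 mm.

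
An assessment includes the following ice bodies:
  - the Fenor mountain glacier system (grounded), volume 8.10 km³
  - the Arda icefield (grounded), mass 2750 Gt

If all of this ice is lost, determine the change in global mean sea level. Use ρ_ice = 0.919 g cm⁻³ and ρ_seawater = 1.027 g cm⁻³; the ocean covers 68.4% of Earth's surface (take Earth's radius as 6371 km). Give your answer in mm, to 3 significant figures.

≈ 7.70 mm

Fenor: 8.10 km³ × (919/1027) = 7.248 km³ of water.
Arda: 2750 Gt = 2.750×10^15 kg; dividing by ρ_w = 1.027 g cm⁻³ = 1027 kg m⁻³ gives 2.678×10^12 m³ of water.
Total added water ≈ 2.685×10^12 m³ over 3.49×10^14 m² → Δh = 7.70×10^-3 m = 7.70 mm.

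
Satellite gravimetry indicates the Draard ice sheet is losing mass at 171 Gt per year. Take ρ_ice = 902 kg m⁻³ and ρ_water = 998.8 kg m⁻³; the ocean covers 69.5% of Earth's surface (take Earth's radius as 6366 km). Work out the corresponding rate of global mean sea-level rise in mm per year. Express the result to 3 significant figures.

≈ 0.484 mm/yr

ρ_w = 998.8 kg m⁻³. Annual water volume added = 171 Gt / ρ_w = 1.710×10^14 kg / 998.8 kg m⁻³ = 1.712×10^11 m³.
Δh per year = 1.712×10^11 / 3.54×10^14 = 4.84×10^-4 m = 0.484 mm.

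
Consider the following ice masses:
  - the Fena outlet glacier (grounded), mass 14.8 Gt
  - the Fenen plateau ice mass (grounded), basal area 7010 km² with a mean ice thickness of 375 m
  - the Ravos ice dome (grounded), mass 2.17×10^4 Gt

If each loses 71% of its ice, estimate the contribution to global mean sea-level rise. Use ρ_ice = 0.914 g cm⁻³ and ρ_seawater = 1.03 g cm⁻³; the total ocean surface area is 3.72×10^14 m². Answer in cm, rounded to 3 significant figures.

≈ 4.47 cm

Fena: 0.71 × 14.8 Gt = 1.051×10^13 kg; dividing by ρ_w = 1.03 g cm⁻³ = 1030 kg m⁻³ gives 1.020×10^10 m³ of water.
Fenen: ice volume = 7010 km² × 375 m = 2629 km³; 0.71 × 2629 × (914/1030) = 1656 km³ of water.
Ravos: 0.71 × 2.17×10^4 Gt = 1.541×10^16 kg; dividing by ρ_w = 1030 kg m⁻³ gives 1.496×10^13 m³ of water.
Total added water ≈ 1.662×10^13 m³ over 3.72×10^14 m² → Δh = 0.0447 m = 4.47 cm.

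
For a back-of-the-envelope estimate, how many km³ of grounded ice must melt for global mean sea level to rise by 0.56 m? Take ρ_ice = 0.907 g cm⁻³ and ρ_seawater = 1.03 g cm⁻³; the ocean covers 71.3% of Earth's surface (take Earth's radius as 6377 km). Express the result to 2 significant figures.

≈ 2.3×10^5 km³

Required water volume = Δh × A = 0.56 m × 3.64×10^14 m² = 2.040×10^14 m³ = 2.040×10^5 km³.
Ice volume = water volume × ρ_w/ρ_ice = 2.040×10^5 × 1030/907 = 2.3×10^5 km³.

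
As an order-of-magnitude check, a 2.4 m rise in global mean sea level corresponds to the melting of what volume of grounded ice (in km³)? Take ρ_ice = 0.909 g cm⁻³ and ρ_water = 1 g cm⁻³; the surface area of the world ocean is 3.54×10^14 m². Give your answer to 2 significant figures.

≈ 9.3×10^5 km³

Required water volume = Δh × A = 2.4 m × 3.54×10^14 m² = 8.496×10^14 m³ = 8.496×10^5 km³.
Ice volume = water volume × ρ_w/ρ_ice = 8.496×10^5 × 1000/909 = 9.3×10^5 km³.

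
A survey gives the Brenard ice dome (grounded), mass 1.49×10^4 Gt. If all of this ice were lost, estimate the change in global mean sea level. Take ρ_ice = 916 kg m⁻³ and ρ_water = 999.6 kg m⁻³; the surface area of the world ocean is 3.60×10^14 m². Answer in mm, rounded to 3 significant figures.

≈ 41.4 mm

Brenard: 1.49×10^4 Gt = 1.490×10^16 kg; dividing by ρ_w = 999.6 kg m⁻³ gives 1.491×10^13 m³ of water.
Spread over 3.60×10^14 m² of ocean, Δh = 1.491×10^13 / 3.60×10^14 = 0.0414 m = 41.4 mm.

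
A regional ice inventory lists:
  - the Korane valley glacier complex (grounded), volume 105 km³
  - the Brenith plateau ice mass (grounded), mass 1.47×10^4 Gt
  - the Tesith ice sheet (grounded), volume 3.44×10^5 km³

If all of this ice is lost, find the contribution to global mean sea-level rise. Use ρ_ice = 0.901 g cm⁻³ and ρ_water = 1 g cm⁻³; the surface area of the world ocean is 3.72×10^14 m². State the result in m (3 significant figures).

≈ 0.873 m

Korane: 105 km³ × (901/1000) = 94.61 km³ of water.
Brenith: 1.47×10^4 Gt = 1.470×10^16 kg; dividing by ρ_w = 1 g cm⁻³ = 1000 kg m⁻³ gives 1.470×10^13 m³ of water.
Tesith: 3.44×10^5 km³ × (901/1000) = 3.099×10^5 km³ of water.
Total added water ≈ 3.247×10^14 m³ over 3.72×10^14 m² → Δh = 0.873 m.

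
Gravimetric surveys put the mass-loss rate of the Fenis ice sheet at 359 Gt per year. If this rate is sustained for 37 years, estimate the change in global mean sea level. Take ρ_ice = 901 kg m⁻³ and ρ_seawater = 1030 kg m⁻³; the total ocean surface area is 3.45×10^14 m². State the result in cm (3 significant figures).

≈ 3.74 cm

Total mass lost = 359 Gt/yr × 37 yr = 1.328×10^4 Gt = 1.328×10^16 kg.
ρ_w = 1030 kg m⁻³, so water volume = 1.328×10^16 / 1030 = 1.290×10^13 m³.
Δh = 1.290×10^13 / 3.45×10^14 = 0.0374 m = 3.74 cm.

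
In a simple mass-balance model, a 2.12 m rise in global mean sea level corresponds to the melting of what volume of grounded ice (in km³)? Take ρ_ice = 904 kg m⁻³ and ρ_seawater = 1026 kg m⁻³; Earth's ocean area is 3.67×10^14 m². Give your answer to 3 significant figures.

Required water volume = Δh × A = 2.12 m × 3.67×10^14 m² = 7.780×10^14 m³ = 7.780×10^5 km³.
Ice volume = water volume × ρ_w/ρ_ice = 7.780×10^5 × 1026/904 = 8.83×10^5 km³.

≈ 8.83×10^5 km³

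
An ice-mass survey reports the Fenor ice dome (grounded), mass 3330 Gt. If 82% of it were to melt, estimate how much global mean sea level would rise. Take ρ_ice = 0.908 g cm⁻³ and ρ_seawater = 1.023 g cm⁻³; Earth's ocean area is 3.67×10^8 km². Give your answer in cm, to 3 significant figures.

Fenor: 0.82 × 3330 Gt = 2.731×10^15 kg; dividing by ρ_w = 1.023 g cm⁻³ = 1023 kg m⁻³ gives 2.669×10^12 m³ of water.
Spread over 3.67×10^14 m² of ocean, Δh = 2.669×10^12 / 3.67×10^14 = 7.27×10^-3 m = 0.727 cm.

≈ 0.727 cm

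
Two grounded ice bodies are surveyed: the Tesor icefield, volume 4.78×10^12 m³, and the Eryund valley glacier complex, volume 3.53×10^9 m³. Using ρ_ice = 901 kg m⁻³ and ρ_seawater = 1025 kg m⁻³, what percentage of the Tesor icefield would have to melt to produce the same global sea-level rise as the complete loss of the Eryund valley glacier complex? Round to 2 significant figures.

≈ 0.074 %

Equal sea-level rise means equal mass of meltwater, i.e. equal mass of ice lost.
Ice mass of Eryund: 3.181×10^12 kg; ice mass of Tesor: 4.307×10^15 kg.
Fraction required = 3.181×10^12 / 4.307×10^15 = 7.38×10^-4 → 0.074 %.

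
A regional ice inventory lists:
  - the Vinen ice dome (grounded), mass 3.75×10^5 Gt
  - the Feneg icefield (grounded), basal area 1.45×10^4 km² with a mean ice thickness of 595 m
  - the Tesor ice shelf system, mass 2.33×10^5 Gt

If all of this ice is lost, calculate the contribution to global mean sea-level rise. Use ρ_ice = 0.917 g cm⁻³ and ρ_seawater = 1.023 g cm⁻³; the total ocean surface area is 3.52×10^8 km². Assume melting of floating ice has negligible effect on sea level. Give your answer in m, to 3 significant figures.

≈ 1.06 m

Vinen: 3.75×10^5 Gt = 3.750×10^17 kg; dividing by ρ_w = 1.023 g cm⁻³ = 1023 kg m⁻³ gives 3.666×10^14 m³ of water.
Feneg: ice volume = 1.45×10^4 km² × 595 m = 8628 km³; 8628 × (917/1023) = 7734 km³ of water.
The Tesor ice shelf system is floating and already displaces its own weight of water, so its melt adds essentially nothing to sea level.
Total added water ≈ 3.743×10^14 m³ over 3.52×10^14 m² → Δh = 1.06 m.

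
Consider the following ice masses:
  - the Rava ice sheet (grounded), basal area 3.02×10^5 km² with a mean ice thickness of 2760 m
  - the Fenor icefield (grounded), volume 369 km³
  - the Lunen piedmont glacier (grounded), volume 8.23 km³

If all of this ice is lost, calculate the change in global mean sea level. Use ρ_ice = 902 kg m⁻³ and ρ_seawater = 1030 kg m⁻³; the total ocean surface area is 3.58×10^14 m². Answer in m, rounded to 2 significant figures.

Rava: ice volume = 3.02×10^5 km² × 2760 m = 8.335×10^5 km³; 8.335×10^5 × (902/1030) = 7.299×10^5 km³ of water.
Fenor: 369 km³ × (902/1030) = 323.1 km³ of water.
Lunen: 8.23 km³ × (902/1030) = 7.207 km³ of water.
Total added water ≈ 7.303×10^14 m³ over 3.58×10^14 m² → Δh = 2.04 m.

≈ 2.0 m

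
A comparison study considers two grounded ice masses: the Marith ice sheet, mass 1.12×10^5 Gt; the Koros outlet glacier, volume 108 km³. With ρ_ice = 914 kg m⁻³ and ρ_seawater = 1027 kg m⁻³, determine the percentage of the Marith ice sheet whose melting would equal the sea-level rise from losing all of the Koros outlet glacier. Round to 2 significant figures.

≈ 0.088 %

Equal sea-level rise means equal mass of meltwater, i.e. equal mass of ice lost.
Ice mass of Koros: 9.871×10^13 kg; ice mass of Marith: 1.120×10^17 kg.
Fraction required = 9.871×10^13 / 1.120×10^17 = 8.81×10^-4 → 0.088 %.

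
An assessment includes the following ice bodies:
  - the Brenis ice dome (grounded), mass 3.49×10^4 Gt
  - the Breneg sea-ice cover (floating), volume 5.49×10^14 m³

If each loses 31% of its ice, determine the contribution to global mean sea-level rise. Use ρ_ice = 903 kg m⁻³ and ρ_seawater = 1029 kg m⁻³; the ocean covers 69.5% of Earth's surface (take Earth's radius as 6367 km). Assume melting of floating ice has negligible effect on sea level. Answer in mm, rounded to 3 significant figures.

Brenis: 0.31 × 3.49×10^4 Gt = 1.082×10^16 kg; dividing by ρ_w = 1029 kg m⁻³ gives 1.051×10^13 m³ of water.
The Breneg sea-ice cover is floating and already displaces its own weight of water, so its melt adds essentially nothing to sea level.
Total added water ≈ 1.051×10^13 m³ over 3.54×10^14 m² → Δh = 0.0297 m = 29.7 mm.

≈ 29.7 mm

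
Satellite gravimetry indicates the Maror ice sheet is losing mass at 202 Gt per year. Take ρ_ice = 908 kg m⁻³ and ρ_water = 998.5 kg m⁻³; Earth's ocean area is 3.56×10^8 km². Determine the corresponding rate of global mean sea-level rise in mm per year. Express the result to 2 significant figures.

≈ 0.57 mm/yr

ρ_w = 998.5 kg m⁻³. Annual water volume added = 202 Gt / ρ_w = 2.020×10^14 kg / 998.5 kg m⁻³ = 2.023×10^11 m³.
Δh per year = 2.023×10^11 / 3.56×10^14 = 5.68×10^-4 m = 0.57 mm.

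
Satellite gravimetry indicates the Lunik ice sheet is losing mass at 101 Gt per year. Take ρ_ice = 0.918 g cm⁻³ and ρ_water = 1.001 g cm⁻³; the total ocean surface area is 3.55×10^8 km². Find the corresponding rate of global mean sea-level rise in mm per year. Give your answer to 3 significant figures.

ρ_w = 1.001 g cm⁻³ = 1001 kg m⁻³. Annual water volume added = 101 Gt / ρ_w = 1.010×10^14 kg / 1001 kg m⁻³ = 1.009×10^11 m³.
Δh per year = 1.009×10^11 / 3.55×10^14 = 2.84×10^-4 m = 0.284 mm.

≈ 0.284 mm/yr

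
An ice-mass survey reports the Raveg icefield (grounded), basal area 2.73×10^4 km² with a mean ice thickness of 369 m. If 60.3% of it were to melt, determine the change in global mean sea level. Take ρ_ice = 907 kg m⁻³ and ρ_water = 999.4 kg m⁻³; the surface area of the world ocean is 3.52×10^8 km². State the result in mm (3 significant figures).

≈ 15.7 mm

Raveg: ice volume = 2.73×10^4 km² × 369 m = 1.007×10^4 km³; 0.603 × 1.007×10^4 × (907/999.4) = 5513 km³ of water.
Spread over 3.52×10^14 m² of ocean, Δh = 5.513×10^12 / 3.52×10^14 = 0.0157 m = 15.7 mm.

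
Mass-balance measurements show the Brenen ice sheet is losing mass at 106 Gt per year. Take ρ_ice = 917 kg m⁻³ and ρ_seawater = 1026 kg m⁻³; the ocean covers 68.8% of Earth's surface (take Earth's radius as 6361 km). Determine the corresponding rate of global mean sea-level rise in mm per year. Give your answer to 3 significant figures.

ρ_w = 1026 kg m⁻³. Annual water volume added = 106 Gt / ρ_w = 1.060×10^14 kg / 1026 kg m⁻³ = 1.033×10^11 m³.
Δh per year = 1.033×10^11 / 3.50×10^14 = 2.95×10^-4 m = 0.295 mm.

≈ 0.295 mm/yr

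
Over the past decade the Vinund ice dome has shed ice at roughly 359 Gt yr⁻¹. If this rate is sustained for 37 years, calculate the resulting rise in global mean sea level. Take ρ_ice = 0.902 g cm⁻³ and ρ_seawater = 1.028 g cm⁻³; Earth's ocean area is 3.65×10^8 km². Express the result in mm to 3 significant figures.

Total mass lost = 359 Gt/yr × 37 yr = 1.328×10^4 Gt = 1.328×10^16 kg.
ρ_w = 1.028 g cm⁻³ = 1028 kg m⁻³, so water volume = 1.328×10^16 / 1028 = 1.292×10^13 m³.
Δh = 1.292×10^13 / 3.65×10^14 = 0.0354 m = 35.4 mm.

≈ 35.4 mm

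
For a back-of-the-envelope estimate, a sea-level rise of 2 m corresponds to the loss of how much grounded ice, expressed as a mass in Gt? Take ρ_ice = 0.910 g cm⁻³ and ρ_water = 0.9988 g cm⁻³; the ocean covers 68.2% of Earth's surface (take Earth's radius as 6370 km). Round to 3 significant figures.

≈ 6.95×10^5 Gt

Required water volume = Δh × A = 2 m × 3.48×10^14 m² = 6.955×10^14 m³.
ρ_w = 0.9988 g cm⁻³ = 998.8 kg m⁻³, so the mass of water = 6.955×10^14 m³ × 998.8 kg m⁻³ = 6.947×10^17 kg = 6.95×10^5 Gt (and the same mass of ice, by conservation).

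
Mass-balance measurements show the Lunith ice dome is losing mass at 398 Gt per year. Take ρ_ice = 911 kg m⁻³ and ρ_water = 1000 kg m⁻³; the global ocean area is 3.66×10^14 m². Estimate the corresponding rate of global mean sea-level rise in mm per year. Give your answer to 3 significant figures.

ρ_w = 1000 kg m⁻³. Annual water volume added = 398 Gt / ρ_w = 3.980×10^14 kg / 1000 kg m⁻³ = 3.980×10^11 m³.
Δh per year = 3.980×10^11 / 3.66×10^14 = 1.09×10^-3 m = 1.09 mm.

≈ 1.09 mm/yr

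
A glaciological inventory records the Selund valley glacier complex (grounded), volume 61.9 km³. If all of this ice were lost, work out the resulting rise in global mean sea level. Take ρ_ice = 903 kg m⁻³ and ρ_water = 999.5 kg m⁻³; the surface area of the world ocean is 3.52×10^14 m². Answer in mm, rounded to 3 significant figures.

≈ 0.159 mm

Selund: 61.9 km³ × (903/999.5) = 55.92 km³ of water.
Spread over 3.52×10^14 m² of ocean, Δh = 5.592×10^10 / 3.52×10^14 = 1.59×10^-4 m = 0.159 mm.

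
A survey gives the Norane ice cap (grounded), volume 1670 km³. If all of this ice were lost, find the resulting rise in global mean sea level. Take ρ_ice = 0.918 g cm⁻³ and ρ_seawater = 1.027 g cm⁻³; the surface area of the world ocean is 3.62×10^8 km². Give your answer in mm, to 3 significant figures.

≈ 4.12 mm

Norane: 1670 km³ × (918/1027) = 1493 km³ of water.
Spread over 3.62×10^14 m² of ocean, Δh = 1.493×10^12 / 3.62×10^14 = 4.12×10^-3 m = 4.12 mm.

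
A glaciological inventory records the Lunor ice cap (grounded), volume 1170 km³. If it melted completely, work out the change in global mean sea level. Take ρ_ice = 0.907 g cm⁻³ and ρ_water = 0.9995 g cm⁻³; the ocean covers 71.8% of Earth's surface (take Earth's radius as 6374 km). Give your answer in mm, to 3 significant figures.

Lunor: 1170 km³ × (907/999.5) = 1062 km³ of water.
Spread over 3.67×10^14 m² of ocean, Δh = 1.062×10^12 / 3.67×10^14 = 2.90×10^-3 m = 2.90 mm.

≈ 2.90 mm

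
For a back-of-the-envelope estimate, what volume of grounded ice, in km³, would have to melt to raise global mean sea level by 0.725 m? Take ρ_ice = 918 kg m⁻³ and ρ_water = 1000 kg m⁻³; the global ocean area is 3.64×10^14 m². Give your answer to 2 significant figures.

≈ 2.9×10^5 km³

Required water volume = Δh × A = 0.725 m × 3.64×10^14 m² = 2.639×10^14 m³ = 2.639×10^5 km³.
Ice volume = water volume × ρ_w/ρ_ice = 2.639×10^5 × 1000/918 = 2.9×10^5 km³.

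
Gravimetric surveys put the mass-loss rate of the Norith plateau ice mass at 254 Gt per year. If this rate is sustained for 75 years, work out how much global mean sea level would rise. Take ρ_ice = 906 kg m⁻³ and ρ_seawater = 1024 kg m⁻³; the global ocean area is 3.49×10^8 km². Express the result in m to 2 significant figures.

≈ 0.053 m

Total mass lost = 254 Gt/yr × 75 yr = 1.905×10^4 Gt = 1.905×10^16 kg.
ρ_w = 1024 kg m⁻³, so water volume = 1.905×10^16 / 1024 = 1.860×10^13 m³.
Δh = 1.860×10^13 / 3.49×10^14 = 0.0533 m.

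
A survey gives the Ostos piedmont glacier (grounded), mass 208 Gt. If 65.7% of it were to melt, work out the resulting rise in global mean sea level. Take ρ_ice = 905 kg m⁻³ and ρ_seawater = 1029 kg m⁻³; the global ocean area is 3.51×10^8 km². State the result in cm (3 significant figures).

Ostos: 0.657 × 208 Gt = 1.367×10^14 kg; dividing by ρ_w = 1029 kg m⁻³ gives 1.328×10^11 m³ of water.
Spread over 3.51×10^14 m² of ocean, Δh = 1.328×10^11 / 3.51×10^14 = 3.78×10^-4 m = 0.0378 cm.

≈ 0.0378 cm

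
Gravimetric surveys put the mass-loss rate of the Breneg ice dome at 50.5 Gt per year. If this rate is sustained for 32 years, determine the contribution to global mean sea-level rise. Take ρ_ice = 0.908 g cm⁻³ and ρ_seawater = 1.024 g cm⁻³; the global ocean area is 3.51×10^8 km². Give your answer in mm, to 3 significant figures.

≈ 4.50 mm

Total mass lost = 50.5 Gt/yr × 32 yr = 1616 Gt = 1.616×10^15 kg.
ρ_w = 1.024 g cm⁻³ = 1024 kg m⁻³, so water volume = 1.616×10^15 / 1024 = 1.578×10^12 m³.
Δh = 1.578×10^12 / 3.51×10^14 = 4.50×10^-3 m = 4.50 mm.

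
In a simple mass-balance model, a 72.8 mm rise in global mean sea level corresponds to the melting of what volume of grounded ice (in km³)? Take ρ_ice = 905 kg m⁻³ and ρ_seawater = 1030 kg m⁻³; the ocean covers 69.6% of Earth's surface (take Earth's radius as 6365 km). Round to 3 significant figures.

≈ 2.94×10^4 km³

Required water volume = Δh × A = 0.0728 m × 3.54×10^14 m² = 2.580×10^13 m³ = 2.580×10^4 km³.
Ice volume = water volume × ρ_w/ρ_ice = 2.580×10^4 × 1030/905 = 2.94×10^4 km³.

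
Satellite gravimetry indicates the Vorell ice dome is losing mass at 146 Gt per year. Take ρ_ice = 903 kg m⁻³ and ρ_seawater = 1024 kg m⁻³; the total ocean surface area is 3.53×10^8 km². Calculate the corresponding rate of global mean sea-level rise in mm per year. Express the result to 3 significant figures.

≈ 0.404 mm/yr

ρ_w = 1024 kg m⁻³. Annual water volume added = 146 Gt / ρ_w = 1.460×10^14 kg / 1024 kg m⁻³ = 1.426×10^11 m³.
Δh per year = 1.426×10^11 / 3.53×10^14 = 4.04×10^-4 m = 0.404 mm.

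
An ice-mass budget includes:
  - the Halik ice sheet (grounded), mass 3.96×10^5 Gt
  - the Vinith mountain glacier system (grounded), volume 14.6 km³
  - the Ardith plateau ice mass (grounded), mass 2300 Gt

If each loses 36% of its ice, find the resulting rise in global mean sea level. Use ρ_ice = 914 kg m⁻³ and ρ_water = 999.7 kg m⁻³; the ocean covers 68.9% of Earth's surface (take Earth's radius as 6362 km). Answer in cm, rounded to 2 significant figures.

≈ 41 cm

Halik: 0.36 × 3.96×10^5 Gt = 1.426×10^17 kg; dividing by ρ_w = 999.7 kg m⁻³ gives 1.426×10^14 m³ of water.
Vinith: 0.36 × 14.6 km³ × (914/999.7) = 4.805 km³ of water.
Ardith: 0.36 × 2300 Gt = 8.280×10^14 kg; dividing by ρ_w = 999.7 kg m⁻³ gives 8.282×10^11 m³ of water.
Total added water ≈ 1.434×10^14 m³ over 3.50×10^14 m² → Δh = 0.409 m = 41 cm.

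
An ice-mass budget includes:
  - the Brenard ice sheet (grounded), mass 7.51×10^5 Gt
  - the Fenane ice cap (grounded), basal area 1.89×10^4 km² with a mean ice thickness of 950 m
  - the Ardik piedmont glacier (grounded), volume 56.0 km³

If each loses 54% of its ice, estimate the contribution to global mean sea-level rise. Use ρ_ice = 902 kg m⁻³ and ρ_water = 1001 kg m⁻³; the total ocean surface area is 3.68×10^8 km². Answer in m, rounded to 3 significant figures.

≈ 1.12 m

Brenard: 0.54 × 7.51×10^5 Gt = 4.055×10^17 kg; dividing by ρ_w = 1001 kg m⁻³ gives 4.051×10^14 m³ of water.
Fenane: ice volume = 1.89×10^4 km² × 950 m = 1.796×10^4 km³; 0.54 × 1.796×10^4 × (902/1001) = 8737 km³ of water.
Ardik: 0.54 × 56.0 km³ × (902/1001) = 27.25 km³ of water.
Total added water ≈ 4.139×10^14 m³ over 3.68×10^14 m² → Δh = 1.12 m.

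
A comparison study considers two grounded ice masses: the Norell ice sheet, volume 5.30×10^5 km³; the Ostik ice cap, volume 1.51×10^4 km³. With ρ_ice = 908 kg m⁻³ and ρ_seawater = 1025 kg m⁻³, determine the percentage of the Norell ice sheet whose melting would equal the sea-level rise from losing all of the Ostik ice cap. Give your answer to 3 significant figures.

≈ 2.85 %

Equal sea-level rise means equal mass of meltwater, i.e. equal mass of ice lost.
Ice mass of Ostik: 1.371×10^16 kg; ice mass of Norell: 4.812×10^17 kg.
Fraction required = 1.371×10^16 / 4.812×10^17 = 0.0285 → 2.85 %.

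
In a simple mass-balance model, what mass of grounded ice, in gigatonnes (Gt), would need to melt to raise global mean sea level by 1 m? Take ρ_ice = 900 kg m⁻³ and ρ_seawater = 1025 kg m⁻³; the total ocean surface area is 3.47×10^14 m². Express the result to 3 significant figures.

≈ 3.56×10^5 Gt

Required water volume = Δh × A = 1 m × 3.47×10^14 m² = 3.470×10^14 m³.
ρ_w = 1025 kg m⁻³, so the mass of water = 3.470×10^14 m³ × 1025 kg m⁻³ = 3.557×10^17 kg = 3.56×10^5 Gt (and the same mass of ice, by conservation).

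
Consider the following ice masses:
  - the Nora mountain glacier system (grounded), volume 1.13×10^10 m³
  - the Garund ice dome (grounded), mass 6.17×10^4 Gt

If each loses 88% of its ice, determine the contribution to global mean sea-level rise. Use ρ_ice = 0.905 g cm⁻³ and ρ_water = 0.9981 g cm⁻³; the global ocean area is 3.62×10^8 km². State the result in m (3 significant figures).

Nora: 0.88 × 1.13×10^10 m³ × (905/998.1) = 9.016×10^9 m³ of water.
Garund: 0.88 × 6.17×10^4 Gt = 5.430×10^16 kg; dividing by ρ_w = 0.9981 g cm⁻³ = 998.1 kg m⁻³ gives 5.440×10^13 m³ of water.
Total added water ≈ 5.441×10^13 m³ over 3.62×10^14 m² → Δh = 0.150 m.

≈ 0.150 m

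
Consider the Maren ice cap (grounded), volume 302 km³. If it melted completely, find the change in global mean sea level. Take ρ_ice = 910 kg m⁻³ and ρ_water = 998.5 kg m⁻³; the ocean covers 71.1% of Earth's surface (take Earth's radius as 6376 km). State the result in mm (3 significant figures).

≈ 0.758 mm

Maren: 302 km³ × (910/998.5) = 275.2 km³ of water.
Spread over 3.63×10^14 m² of ocean, Δh = 2.752×10^11 / 3.63×10^14 = 7.58×10^-4 m = 0.758 mm.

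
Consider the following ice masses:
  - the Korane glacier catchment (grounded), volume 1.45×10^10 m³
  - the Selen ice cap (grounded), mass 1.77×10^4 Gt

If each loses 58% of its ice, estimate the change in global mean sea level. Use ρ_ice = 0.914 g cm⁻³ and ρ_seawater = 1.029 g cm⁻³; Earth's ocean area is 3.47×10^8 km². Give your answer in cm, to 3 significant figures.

Korane: 0.58 × 1.45×10^10 m³ × (914/1029) = 7.470×10^9 m³ of water.
Selen: 0.58 × 1.77×10^4 Gt = 1.027×10^16 kg; dividing by ρ_w = 1.029 g cm⁻³ = 1029 kg m⁻³ gives 9.977×10^12 m³ of water.
Total added water ≈ 9.984×10^12 m³ over 3.47×10^14 m² → Δh = 0.0288 m = 2.88 cm.

≈ 2.88 cm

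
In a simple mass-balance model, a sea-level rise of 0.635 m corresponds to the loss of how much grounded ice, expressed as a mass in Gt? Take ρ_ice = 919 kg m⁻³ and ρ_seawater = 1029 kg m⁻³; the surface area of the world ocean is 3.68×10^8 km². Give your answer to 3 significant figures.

Required water volume = Δh × A = 0.635 m × 3.68×10^14 m² = 2.337×10^14 m³.
ρ_w = 1029 kg m⁻³, so the mass of water = 2.337×10^14 m³ × 1029 kg m⁻³ = 2.405×10^17 kg = 2.40×10^5 Gt (and the same mass of ice, by conservation).

≈ 2.40×10^5 Gt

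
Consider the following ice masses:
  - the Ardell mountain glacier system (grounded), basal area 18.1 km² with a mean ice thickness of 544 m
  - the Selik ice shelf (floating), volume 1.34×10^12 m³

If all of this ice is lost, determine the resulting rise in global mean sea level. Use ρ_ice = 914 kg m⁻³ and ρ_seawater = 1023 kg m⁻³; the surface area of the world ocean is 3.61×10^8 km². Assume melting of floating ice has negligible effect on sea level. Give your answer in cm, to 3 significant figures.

≈ 2.44×10^-3 cm

Ardell: ice volume = 18.1 km² × 544 m = 9.846 km³; 9.846 × (914/1023) = 8.797 km³ of water.
The Selik ice shelf is floating and already displaces its own weight of water, so its melt adds essentially nothing to sea level.
Total added water ≈ 8.797×10^9 m³ over 3.61×10^14 m² → Δh = 2.44×10^-5 m = 2.44×10^-3 cm.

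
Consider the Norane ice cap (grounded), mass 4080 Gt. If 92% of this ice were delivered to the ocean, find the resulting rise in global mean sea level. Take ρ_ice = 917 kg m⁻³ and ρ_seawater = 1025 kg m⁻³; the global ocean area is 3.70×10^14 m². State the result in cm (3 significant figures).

≈ 0.990 cm

Norane: 0.92 × 4080 Gt = 3.754×10^15 kg; dividing by ρ_w = 1025 kg m⁻³ gives 3.662×10^12 m³ of water.
Spread over 3.70×10^14 m² of ocean, Δh = 3.662×10^12 / 3.70×10^14 = 9.90×10^-3 m = 0.990 cm.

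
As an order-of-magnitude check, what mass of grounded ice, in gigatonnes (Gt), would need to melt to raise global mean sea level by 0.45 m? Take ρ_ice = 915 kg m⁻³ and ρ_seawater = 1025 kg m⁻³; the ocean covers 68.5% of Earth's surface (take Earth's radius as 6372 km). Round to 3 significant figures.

≈ 1.61×10^5 Gt

Required water volume = Δh × A = 0.45 m × 3.50×10^14 m² = 1.573×10^14 m³.
ρ_w = 1025 kg m⁻³, so the mass of water = 1.573×10^14 m³ × 1025 kg m⁻³ = 1.612×10^17 kg = 1.61×10^5 Gt (and the same mass of ice, by conservation).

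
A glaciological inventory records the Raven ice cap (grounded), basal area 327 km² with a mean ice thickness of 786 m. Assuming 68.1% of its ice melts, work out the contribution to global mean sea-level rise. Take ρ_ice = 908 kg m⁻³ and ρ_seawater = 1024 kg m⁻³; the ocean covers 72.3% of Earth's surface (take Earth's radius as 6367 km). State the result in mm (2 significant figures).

Raven: ice volume = 327 km² × 786 m = 257.0 km³; 0.681 × 257.0 × (908/1024) = 155.2 km³ of water.
Spread over 3.68×10^14 m² of ocean, Δh = 1.552×10^11 / 3.68×10^14 = 4.21×10^-4 m = 0.42 mm.

≈ 0.42 mm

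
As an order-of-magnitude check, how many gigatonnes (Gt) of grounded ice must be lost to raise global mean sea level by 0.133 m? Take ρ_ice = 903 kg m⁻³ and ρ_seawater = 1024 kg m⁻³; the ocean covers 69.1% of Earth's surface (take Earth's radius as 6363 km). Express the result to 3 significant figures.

≈ 4.79×10^4 Gt

Required water volume = Δh × A = 0.133 m × 3.52×10^14 m² = 4.676×10^13 m³.
ρ_w = 1024 kg m⁻³, so the mass of water = 4.676×10^13 m³ × 1024 kg m⁻³ = 4.788×10^16 kg = 4.79×10^4 Gt (and the same mass of ice, by conservation).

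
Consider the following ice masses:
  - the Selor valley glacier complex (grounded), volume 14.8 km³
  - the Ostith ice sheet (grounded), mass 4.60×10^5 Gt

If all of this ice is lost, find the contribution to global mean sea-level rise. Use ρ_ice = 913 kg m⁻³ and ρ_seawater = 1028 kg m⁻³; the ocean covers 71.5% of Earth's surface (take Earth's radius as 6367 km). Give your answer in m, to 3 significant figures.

Selor: 14.8 km³ × (913/1028) = 13.14 km³ of water.
Ostith: 4.60×10^5 Gt = 4.600×10^17 kg; dividing by ρ_w = 1028 kg m⁻³ gives 4.475×10^14 m³ of water.
Total added water ≈ 4.475×10^14 m³ over 3.64×10^14 m² → Δh = 1.23 m.

≈ 1.23 m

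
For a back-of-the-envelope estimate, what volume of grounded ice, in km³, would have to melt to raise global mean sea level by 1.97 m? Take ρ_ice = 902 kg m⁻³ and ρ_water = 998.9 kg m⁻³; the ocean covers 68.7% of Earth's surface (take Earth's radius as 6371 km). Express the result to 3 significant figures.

Required water volume = Δh × A = 1.97 m × 3.50×10^14 m² = 6.903×10^14 m³ = 6.903×10^5 km³.
Ice volume = water volume × ρ_w/ρ_ice = 6.903×10^5 × 998.9/902 = 7.64×10^5 km³.

≈ 7.64×10^5 km³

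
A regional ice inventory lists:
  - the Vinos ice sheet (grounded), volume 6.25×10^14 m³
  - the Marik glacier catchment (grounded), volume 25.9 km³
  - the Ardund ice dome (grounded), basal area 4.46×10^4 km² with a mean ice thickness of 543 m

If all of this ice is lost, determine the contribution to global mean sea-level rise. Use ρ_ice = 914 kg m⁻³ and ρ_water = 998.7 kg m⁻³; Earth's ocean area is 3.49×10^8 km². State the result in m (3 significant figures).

Vinos: 6.25×10^14 m³ × (914/998.7) = 5.720×10^14 m³ of water.
Marik: 25.9 km³ × (914/998.7) = 23.70 km³ of water.
Ardund: ice volume = 4.46×10^4 km² × 543 m = 2.422×10^4 km³; 2.422×10^4 × (914/998.7) = 2.216×10^4 km³ of water.
Total added water ≈ 5.942×10^14 m³ over 3.49×10^14 m² → Δh = 1.70 m.

≈ 1.70 m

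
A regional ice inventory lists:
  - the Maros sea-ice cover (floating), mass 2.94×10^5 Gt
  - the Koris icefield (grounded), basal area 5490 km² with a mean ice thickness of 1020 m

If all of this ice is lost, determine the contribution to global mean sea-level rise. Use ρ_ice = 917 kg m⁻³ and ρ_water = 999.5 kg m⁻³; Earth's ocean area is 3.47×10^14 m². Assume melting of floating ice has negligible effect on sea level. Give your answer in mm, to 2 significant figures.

The Maros sea-ice cover is floating and already displaces its own weight of water, so its melt adds essentially nothing to sea level.
Koris: ice volume = 5490 km² × 1020 m = 5600 km³; 5600 × (917/999.5) = 5138 km³ of water.
Total added water ≈ 5.138×10^12 m³ over 3.47×10^14 m² → Δh = 0.0148 m = 15 mm.

≈ 15 mm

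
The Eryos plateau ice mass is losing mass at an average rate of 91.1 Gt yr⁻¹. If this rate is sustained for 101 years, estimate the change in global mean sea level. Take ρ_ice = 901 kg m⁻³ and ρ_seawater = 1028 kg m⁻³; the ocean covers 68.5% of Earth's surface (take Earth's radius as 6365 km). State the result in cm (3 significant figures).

≈ 2.57 cm

Total mass lost = 91.1 Gt/yr × 101 yr = 9201 Gt = 9.201×10^15 kg.
ρ_w = 1028 kg m⁻³, so water volume = 9.201×10^15 / 1028 = 8.950×10^12 m³.
Δh = 8.950×10^12 / 3.49×10^14 = 0.0257 m = 2.57 cm.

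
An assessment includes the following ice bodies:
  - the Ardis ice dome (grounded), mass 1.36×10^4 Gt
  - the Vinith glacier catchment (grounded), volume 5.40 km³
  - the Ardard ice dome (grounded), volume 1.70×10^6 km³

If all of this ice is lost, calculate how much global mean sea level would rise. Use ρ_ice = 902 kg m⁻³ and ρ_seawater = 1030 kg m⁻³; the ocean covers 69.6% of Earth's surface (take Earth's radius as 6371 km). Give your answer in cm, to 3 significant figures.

Ardis: 1.36×10^4 Gt = 1.360×10^16 kg; dividing by ρ_w = 1030 kg m⁻³ gives 1.320×10^13 m³ of water.
Vinith: 5.40 km³ × (902/1030) = 4.729 km³ of water.
Ardard: 1.70×10^6 km³ × (902/1030) = 1.489×10^6 km³ of water.
Total added water ≈ 1.502×10^15 m³ over 3.55×10^14 m² → Δh = 4.23 m = 423 cm.

≈ 423 cm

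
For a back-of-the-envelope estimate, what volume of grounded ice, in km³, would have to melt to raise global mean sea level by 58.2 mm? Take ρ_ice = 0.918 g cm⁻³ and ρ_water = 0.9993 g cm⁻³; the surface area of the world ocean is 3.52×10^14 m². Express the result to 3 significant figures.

≈ 2.23×10^4 km³

Required water volume = Δh × A = 0.0582 m × 3.52×10^14 m² = 2.049×10^13 m³ = 2.049×10^4 km³.
Ice volume = water volume × ρ_w/ρ_ice = 2.049×10^4 × 999.3/918 = 2.23×10^4 km³.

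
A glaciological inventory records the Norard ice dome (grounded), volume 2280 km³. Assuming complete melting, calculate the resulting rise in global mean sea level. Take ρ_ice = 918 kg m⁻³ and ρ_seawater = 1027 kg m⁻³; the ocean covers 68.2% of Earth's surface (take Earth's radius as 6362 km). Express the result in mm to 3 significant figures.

≈ 5.88 mm

Norard: 2280 km³ × (918/1027) = 2038 km³ of water.
Spread over 3.47×10^14 m² of ocean, Δh = 2.038×10^12 / 3.47×10^14 = 5.88×10^-3 m = 5.88 mm.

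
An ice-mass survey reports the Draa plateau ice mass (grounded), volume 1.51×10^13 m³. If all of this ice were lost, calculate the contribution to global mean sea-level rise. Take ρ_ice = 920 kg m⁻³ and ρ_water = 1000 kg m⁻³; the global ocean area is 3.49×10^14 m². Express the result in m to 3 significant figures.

Draa: 1.51×10^13 m³ × (920/1000) = 1.389×10^13 m³ of water.
Spread over 3.49×10^14 m² of ocean, Δh = 1.389×10^13 / 3.49×10^14 = 0.0398 m.

≈ 0.0398 m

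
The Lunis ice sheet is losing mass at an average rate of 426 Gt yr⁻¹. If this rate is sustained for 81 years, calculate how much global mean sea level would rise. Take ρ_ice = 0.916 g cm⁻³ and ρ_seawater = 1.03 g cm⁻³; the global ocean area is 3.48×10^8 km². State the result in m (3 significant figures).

≈ 0.0963 m

Total mass lost = 426 Gt/yr × 81 yr = 3.451×10^4 Gt = 3.451×10^16 kg.
ρ_w = 1.03 g cm⁻³ = 1030 kg m⁻³, so water volume = 3.451×10^16 / 1030 = 3.350×10^13 m³.
Δh = 3.350×10^13 / 3.48×10^14 = 0.0963 m.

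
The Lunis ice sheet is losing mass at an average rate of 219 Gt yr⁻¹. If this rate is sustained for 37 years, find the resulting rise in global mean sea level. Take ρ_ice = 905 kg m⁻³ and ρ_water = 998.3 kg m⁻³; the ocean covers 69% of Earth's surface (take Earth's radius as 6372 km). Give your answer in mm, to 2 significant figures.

Total mass lost = 219 Gt/yr × 37 yr = 8103 Gt = 8.103×10^15 kg.
ρ_w = 998.3 kg m⁻³, so water volume = 8.103×10^15 / 998.3 = 8.117×10^12 m³.
Δh = 8.117×10^12 / 3.52×10^14 = 0.0231 m = 23 mm.

≈ 23 mm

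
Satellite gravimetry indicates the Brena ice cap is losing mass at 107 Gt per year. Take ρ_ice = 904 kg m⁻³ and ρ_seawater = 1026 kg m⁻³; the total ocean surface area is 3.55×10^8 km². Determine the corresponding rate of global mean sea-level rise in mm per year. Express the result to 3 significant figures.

≈ 0.294 mm/yr

ρ_w = 1026 kg m⁻³. Annual water volume added = 107 Gt / ρ_w = 1.070×10^14 kg / 1026 kg m⁻³ = 1.043×10^11 m³.
Δh per year = 1.043×10^11 / 3.55×10^14 = 2.94×10^-4 m = 0.294 mm.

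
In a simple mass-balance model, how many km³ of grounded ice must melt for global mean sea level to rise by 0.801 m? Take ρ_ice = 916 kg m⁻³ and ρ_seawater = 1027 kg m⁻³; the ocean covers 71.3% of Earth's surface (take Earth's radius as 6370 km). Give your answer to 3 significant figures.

Required water volume = Δh × A = 0.801 m × 3.64×10^14 m² = 2.912×10^14 m³ = 2.912×10^5 km³.
Ice volume = water volume × ρ_w/ρ_ice = 2.912×10^5 × 1027/916 = 3.27×10^5 km³.

≈ 3.27×10^5 km³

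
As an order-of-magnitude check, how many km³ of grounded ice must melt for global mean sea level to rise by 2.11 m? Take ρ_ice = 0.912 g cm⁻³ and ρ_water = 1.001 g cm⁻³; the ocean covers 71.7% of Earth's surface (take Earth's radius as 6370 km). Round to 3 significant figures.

Required water volume = Δh × A = 2.11 m × 3.66×10^14 m² = 7.714×10^14 m³ = 7.714×10^5 km³.
Ice volume = water volume × ρ_w/ρ_ice = 7.714×10^5 × 1001/912 = 8.47×10^5 km³.

≈ 8.47×10^5 km³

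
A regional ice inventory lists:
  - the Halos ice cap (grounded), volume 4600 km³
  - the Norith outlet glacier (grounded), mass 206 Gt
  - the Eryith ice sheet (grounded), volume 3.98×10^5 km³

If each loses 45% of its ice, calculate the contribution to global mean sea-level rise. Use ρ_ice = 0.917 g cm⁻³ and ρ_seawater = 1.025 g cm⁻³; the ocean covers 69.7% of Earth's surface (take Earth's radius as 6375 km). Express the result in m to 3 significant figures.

≈ 0.456 m

Halos: 0.45 × 4600 km³ × (917/1025) = 1852 km³ of water.
Norith: 0.45 × 206 Gt = 9.270×10^13 kg; dividing by ρ_w = 1.025 g cm⁻³ = 1025 kg m⁻³ gives 9.044×10^10 m³ of water.
Eryith: 0.45 × 3.98×10^5 km³ × (917/1025) = 1.602×10^5 km³ of water.
Total added water ≈ 1.622×10^14 m³ over 3.56×10^14 m² → Δh = 0.456 m.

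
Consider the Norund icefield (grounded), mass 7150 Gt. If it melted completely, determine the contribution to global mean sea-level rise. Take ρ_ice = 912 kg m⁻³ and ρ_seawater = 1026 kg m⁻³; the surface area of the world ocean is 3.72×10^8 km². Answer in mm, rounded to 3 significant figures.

≈ 18.7 mm

Norund: 7150 Gt = 7.150×10^15 kg; dividing by ρ_w = 1026 kg m⁻³ gives 6.969×10^12 m³ of water.
Spread over 3.72×10^14 m² of ocean, Δh = 6.969×10^12 / 3.72×10^14 = 0.0187 m = 18.7 mm.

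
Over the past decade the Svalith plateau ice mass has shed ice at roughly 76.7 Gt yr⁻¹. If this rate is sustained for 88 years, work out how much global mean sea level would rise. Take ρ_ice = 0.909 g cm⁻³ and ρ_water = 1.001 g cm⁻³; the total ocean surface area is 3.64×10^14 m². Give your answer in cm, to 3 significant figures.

≈ 1.85 cm

Total mass lost = 76.7 Gt/yr × 88 yr = 6750 Gt = 6.750×10^15 kg.
ρ_w = 1.001 g cm⁻³ = 1001 kg m⁻³, so water volume = 6.750×10^15 / 1001 = 6.743×10^12 m³.
Δh = 6.743×10^12 / 3.64×10^14 = 0.0185 m = 1.85 cm.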